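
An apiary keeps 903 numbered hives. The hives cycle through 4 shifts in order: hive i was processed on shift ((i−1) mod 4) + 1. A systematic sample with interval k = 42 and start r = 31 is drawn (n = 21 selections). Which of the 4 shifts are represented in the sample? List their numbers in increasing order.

1, 3

Consecutive selections differ by k = 42, so their shift numbers differ by 42 mod 4 = 2.
gcd(42, 4) = 2, so the sample visits 4/2 = 2 distinct residues mod 4.
Start 31 is shift 3; the shifts hit are 1, 3.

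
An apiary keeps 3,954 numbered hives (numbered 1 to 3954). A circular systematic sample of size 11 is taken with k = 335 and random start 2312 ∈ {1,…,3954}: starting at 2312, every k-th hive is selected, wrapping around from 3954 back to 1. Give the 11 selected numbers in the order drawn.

Selection 1: 2312
Selection 2: 2312 + 335 = 2647
Selection 3: 2647 + 335 = 2982
Selection 4: 2982 + 335 = 3317
Selection 5: 3317 + 335 = 3652
Selection 6: 3652 + 335 = 3987 → 3987 − 3954 = 33
Selection 7: 33 + 335 = 368
Selection 8: 368 + 335 = 703
Selection 9: 703 + 335 = 1038
Selection 10: 1038 + 335 = 1373
Selection 11: 1373 + 335 = 1708

2312, 2647, 2982, 3317, 3652, 33, 368, 703, 1038, 1373, 1708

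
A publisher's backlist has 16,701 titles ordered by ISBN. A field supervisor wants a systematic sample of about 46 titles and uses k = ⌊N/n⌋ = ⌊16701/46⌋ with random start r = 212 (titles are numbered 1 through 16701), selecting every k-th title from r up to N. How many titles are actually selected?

k = ⌊16701/46⌋ = 363
Achieved size = ⌊(16701 − 212)/363⌋ + 1 = ⌊16489/363⌋ + 1 = 45 + 1 = 46
(last selection: 212 + 45×363 = 16547 ≤ 16701; next would be 16910 > 16701)

46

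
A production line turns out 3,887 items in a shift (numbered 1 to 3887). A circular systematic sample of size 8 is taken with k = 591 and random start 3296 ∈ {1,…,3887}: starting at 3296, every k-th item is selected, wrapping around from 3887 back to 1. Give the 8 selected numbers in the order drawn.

3296, 3887, 591, 1182, 1773, 2364, 2955, 3546

Selection 1: 3296
Selection 2: 3296 + 591 = 3887
Selection 3: 3887 + 591 = 4478 → 4478 − 3887 = 591
Selection 4: 591 + 591 = 1182
Selection 5: 1182 + 591 = 1773
Selection 6: 1773 + 591 = 2364
Selection 7: 2364 + 591 = 2955
Selection 8: 2955 + 591 = 3546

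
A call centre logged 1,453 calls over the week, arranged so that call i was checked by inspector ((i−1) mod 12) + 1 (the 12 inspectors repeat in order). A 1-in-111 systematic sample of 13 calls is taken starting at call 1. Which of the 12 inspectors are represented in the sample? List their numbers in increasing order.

Consecutive selections differ by k = 111, so their inspector numbers differ by 111 mod 12 = 3.
gcd(111, 12) = 3, so the sample visits 12/3 = 4 distinct residues mod 12.
Start 1 is inspector 1; the inspectors hit are 1, 4, 7, 10.

1, 4, 7, 10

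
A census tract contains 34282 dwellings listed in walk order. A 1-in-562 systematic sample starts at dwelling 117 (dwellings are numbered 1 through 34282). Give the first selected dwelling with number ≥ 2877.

2927

k = 562
Steps past start: ⌈(2877 − 117)/562⌉ = ⌈2760/562⌉ = 5
Selected dwelling: 117 + 5×562 = 2927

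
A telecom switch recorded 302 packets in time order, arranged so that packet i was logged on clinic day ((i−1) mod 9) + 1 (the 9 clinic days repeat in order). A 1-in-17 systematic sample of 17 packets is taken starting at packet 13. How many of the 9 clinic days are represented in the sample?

Consecutive selections differ by k = 17, so their clinic day numbers differ by 17 mod 9 = 8.
gcd(17, 9) = 1, so the sample visits 9/1 = 9 distinct residues mod 9.
Start 13 is clinic day 4; the clinic days hit are 1, 2, 3, 4, 5, 6, 7, 8, 9.

9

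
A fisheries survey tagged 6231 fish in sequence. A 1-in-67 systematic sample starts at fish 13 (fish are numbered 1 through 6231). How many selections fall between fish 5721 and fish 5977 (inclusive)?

4

k = 67
First selection ≥ 5721: 13 + ⌈(5721−13)/67⌉·67 = 13 + 86×67 = 5775
Last selection ≤ 5977: 13 + ⌊(5977−13)/67⌋·67 = 13 + 89×67 = 5976
Count = 89 − 86 + 1 = 4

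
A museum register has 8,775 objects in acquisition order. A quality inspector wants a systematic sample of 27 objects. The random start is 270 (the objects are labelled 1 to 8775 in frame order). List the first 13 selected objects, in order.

270, 595, 920, 1245, 1570, 1895, 2220, 2545, 2870, 3195, 3520, 3845, 4170

k = N/n = 8775/27 = 325
object 1: 270
object 2: 270 + 325 = 595
object 3: 595 + 325 = 920
object 4: 920 + 325 = 1245
object 5: 1245 + 325 = 1570
object 6: 1570 + 325 = 1895
object 7: 1895 + 325 = 2220
object 8: 2220 + 325 = 2545
object 9: 2545 + 325 = 2870
object 10: 2870 + 325 = 3195
object 11: 3195 + 325 = 3520
object 12: 3520 + 325 = 3845
object 13: 3845 + 325 = 4170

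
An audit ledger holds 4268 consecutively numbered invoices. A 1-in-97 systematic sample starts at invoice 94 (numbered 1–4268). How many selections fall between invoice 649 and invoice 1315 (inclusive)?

k = 97
First selection ≥ 649: 94 + ⌈(649−94)/97⌉·97 = 94 + 6×97 = 676
Last selection ≤ 1315: 94 + ⌊(1315−94)/97⌋·97 = 94 + 12×97 = 1258
Count = 12 − 6 + 1 = 7

7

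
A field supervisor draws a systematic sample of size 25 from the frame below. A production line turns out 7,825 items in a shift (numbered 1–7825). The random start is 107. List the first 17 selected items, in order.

107, 420, 733, 1046, 1359, 1672, 1985, 2298, 2611, 2924, 3237, 3550, 3863, 4176, 4489, 4802, 5115

k = N/n = 7825/25 = 313
item 1: 107
item 2: 107 + 313 = 420
item 3: 420 + 313 = 733
item 4: 733 + 313 = 1046
item 5: 1046 + 313 = 1359
item 6: 1359 + 313 = 1672
item 7: 1672 + 313 = 1985
item 8: 1985 + 313 = 2298
item 9: 2298 + 313 = 2611
item 10: 2611 + 313 = 2924
item 11: 2924 + 313 = 3237
item 12: 3237 + 313 = 3550
item 13: 3550 + 313 = 3863
item 14: 3863 + 313 = 4176
item 15: 4176 + 313 = 4489
item 16: 4489 + 313 = 4802
item 17: 4802 + 313 = 5115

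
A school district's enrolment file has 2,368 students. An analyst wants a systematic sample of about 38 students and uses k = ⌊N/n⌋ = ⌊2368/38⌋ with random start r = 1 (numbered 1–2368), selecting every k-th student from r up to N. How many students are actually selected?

39

k = ⌊2368/38⌋ = 62
Achieved size = ⌊(2368 − 1)/62⌋ + 1 = ⌊2367/62⌋ + 1 = 38 + 1 = 39
(last selection: 1 + 38×62 = 2357 ≤ 2368; next would be 2419 > 2368)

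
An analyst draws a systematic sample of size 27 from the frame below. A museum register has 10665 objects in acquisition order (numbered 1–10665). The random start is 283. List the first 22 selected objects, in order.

283, 678, 1073, 1468, 1863, 2258, 2653, 3048, 3443, 3838, 4233, 4628, 5023, 5418, 5813, 6208, 6603, 6998, 7393, 7788, 8183, 8578

k = N/n = 10665/27 = 395
object 1: 283
object 2: 283 + 395 = 678
object 3: 678 + 395 = 1073
object 4: 1073 + 395 = 1468
object 5: 1468 + 395 = 1863
object 6: 1863 + 395 = 2258
object 7: 2258 + 395 = 2653
object 8: 2653 + 395 = 3048
object 9: 3048 + 395 = 3443
object 10: 3443 + 395 = 3838
object 11: 3838 + 395 = 4233
object 12: 4233 + 395 = 4628
object 13: 4628 + 395 = 5023
object 14: 5023 + 395 = 5418
object 15: 5418 + 395 = 5813
object 16: 5813 + 395 = 6208
object 17: 6208 + 395 = 6603
object 18: 6603 + 395 = 6998
object 19: 6998 + 395 = 7393
object 20: 7393 + 395 = 7788
object 21: 7788 + 395 = 8183
object 22: 8183 + 395 = 8578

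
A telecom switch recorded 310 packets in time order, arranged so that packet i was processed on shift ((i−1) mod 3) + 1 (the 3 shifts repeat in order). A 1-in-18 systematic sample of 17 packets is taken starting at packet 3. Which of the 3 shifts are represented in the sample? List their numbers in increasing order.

Consecutive selections differ by k = 18, so their shift numbers differ by 18 mod 3 = 0.
gcd(18, 3) = 3, so the sample visits 3/3 = 1 distinct residues mod 3.
Start 3 is shift 3; the shifts hit are 3.

3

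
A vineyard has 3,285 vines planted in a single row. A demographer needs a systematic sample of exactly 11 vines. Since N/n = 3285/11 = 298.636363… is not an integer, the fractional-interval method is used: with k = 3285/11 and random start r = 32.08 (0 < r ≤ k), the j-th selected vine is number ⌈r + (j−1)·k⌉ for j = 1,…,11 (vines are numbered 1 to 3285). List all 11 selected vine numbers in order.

33, 331, 630, 928, 1227, 1526, 1824, 2123, 2422, 2720, 3019

j=1: r + 0k = 32.08 → ⌈·⌉ = 33
j=2: r + 1k = 330.716363… → ⌈·⌉ = 331
j=3: r + 2k = 629.352727… → ⌈·⌉ = 630
j=4: r + 3k = 927.989090… → ⌈·⌉ = 928
j=5: r + 4k = 1226.625454… → ⌈·⌉ = 1227
j=6: r + 5k = 1525.261818… → ⌈·⌉ = 1526
j=7: r + 6k = 1823.898181… → ⌈·⌉ = 1824
j=8: r + 7k = 2122.534545… → ⌈·⌉ = 2123
j=9: r + 8k = 2421.170909… → ⌈·⌉ = 2422
j=10: r + 9k = 2719.807272… → ⌈·⌉ = 2720
j=11: r + 10k = 3018.443636… → ⌈·⌉ = 3019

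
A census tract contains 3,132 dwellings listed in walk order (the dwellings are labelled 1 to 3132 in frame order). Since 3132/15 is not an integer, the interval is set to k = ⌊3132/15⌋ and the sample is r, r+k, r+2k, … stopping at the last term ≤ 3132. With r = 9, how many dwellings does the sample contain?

k = ⌊3132/15⌋ = 208
Achieved size = ⌊(3132 − 9)/208⌋ + 1 = ⌊3123/208⌋ + 1 = 15 + 1 = 16
(last selection: 9 + 15×208 = 3129 ≤ 3132; next would be 3337 > 3132)

16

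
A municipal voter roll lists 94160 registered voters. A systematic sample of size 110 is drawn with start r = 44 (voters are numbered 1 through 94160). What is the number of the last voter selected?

93348

k = 94160/110 = 856
110th selection = r + (110−1)·k = 44 + 109×856 = 44 + 93304 = 93348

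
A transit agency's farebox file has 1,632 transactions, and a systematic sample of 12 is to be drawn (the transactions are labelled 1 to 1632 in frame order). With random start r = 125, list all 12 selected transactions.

k = N/n = 1632/12 = 136
transaction 1: 125
transaction 2: 125 + 136 = 261
transaction 3: 261 + 136 = 397
transaction 4: 397 + 136 = 533
transaction 5: 533 + 136 = 669
transaction 6: 669 + 136 = 805
transaction 7: 805 + 136 = 941
transaction 8: 941 + 136 = 1077
transaction 9: 1077 + 136 = 1213
transaction 10: 1213 + 136 = 1349
transaction 11: 1349 + 136 = 1485
transaction 12: 1485 + 136 = 1621

125, 261, 397, 533, 669, 805, 941, 1077, 1213, 1349, 1485, 1621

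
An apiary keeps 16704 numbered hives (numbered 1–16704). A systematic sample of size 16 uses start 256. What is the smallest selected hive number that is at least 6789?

7564

k = 16704/16 = 1044
Steps past start: ⌈(6789 − 256)/1044⌉ = ⌈6533/1044⌉ = 7
Selected hive: 256 + 7×1044 = 7564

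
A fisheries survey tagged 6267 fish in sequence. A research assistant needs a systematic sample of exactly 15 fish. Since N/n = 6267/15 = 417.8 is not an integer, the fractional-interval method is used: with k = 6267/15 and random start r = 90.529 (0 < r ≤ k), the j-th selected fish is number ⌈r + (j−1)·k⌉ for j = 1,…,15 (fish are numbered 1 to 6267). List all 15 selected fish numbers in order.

91, 509, 927, 1344, 1762, 2180, 2598, 3016, 3433, 3851, 4269, 4687, 5105, 5522, 5940

j=1: r + 0k = 90.529 → ⌈·⌉ = 91
j=2: r + 1k = 508.329 → ⌈·⌉ = 509
j=3: r + 2k = 926.129 → ⌈·⌉ = 927
j=4: r + 3k = 1343.929 → ⌈·⌉ = 1344
j=5: r + 4k = 1761.729 → ⌈·⌉ = 1762
j=6: r + 5k = 2179.529 → ⌈·⌉ = 2180
j=7: r + 6k = 2597.329 → ⌈·⌉ = 2598
j=8: r + 7k = 3015.129 → ⌈·⌉ = 3016
j=9: r + 8k = 3432.929 → ⌈·⌉ = 3433
j=10: r + 9k = 3850.729 → ⌈·⌉ = 3851
j=11: r + 10k = 4268.529 → ⌈·⌉ = 4269
j=12: r + 11k = 4686.329 → ⌈·⌉ = 4687
j=13: r + 12k = 5104.129 → ⌈·⌉ = 5105
j=14: r + 13k = 5521.929 → ⌈·⌉ = 5522
j=15: r + 14k = 5939.729 → ⌈·⌉ = 5940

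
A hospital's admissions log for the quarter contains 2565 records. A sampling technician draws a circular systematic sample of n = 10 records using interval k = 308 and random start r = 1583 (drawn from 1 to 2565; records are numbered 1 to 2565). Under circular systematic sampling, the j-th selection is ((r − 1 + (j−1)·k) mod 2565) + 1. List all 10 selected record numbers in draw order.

Selection 1: 1583
Selection 2: 1583 + 308 = 1891
Selection 3: 1891 + 308 = 2199
Selection 4: 2199 + 308 = 2507
Selection 5: 2507 + 308 = 2815 → 2815 − 2565 = 250
Selection 6: 250 + 308 = 558
Selection 7: 558 + 308 = 866
Selection 8: 866 + 308 = 1174
Selection 9: 1174 + 308 = 1482
Selection 10: 1482 + 308 = 1790

1583, 1891, 2199, 2507, 250, 558, 866, 1174, 1482, 1790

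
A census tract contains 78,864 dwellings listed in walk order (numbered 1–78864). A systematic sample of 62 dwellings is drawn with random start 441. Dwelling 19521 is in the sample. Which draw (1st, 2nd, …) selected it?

16

k = 78864/62 = 1272
position = (19521 − 441)/1272 + 1 = 19080/1272 + 1 = 15 + 1 = 16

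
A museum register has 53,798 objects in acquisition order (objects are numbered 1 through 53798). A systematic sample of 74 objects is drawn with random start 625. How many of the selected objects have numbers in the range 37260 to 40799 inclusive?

5

k = 53798/74 = 727
First selection ≥ 37260: 625 + ⌈(37260−625)/727⌉·727 = 625 + 51×727 = 37702
Last selection ≤ 40799: 625 + ⌊(40799−625)/727⌋·727 = 625 + 55×727 = 40610
Count = 55 − 51 + 1 = 5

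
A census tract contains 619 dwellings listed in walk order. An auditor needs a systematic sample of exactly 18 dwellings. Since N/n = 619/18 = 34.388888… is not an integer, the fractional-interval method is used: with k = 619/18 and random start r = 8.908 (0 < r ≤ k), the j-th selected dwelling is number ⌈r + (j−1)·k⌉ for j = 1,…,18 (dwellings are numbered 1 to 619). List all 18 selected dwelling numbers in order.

9, 44, 78, 113, 147, 181, 216, 250, 285, 319, 353, 388, 422, 456, 491, 525, 560, 594

j=1: r + 0k = 8.908 → ⌈·⌉ = 9
j=2: r + 1k = 43.296888… → ⌈·⌉ = 44
j=3: r + 2k = 77.685777… → ⌈·⌉ = 78
j=4: r + 3k = 112.074666… → ⌈·⌉ = 113
j=5: r + 4k = 146.463555… → ⌈·⌉ = 147
j=6: r + 5k = 180.852444… → ⌈·⌉ = 181
j=7: r + 6k = 215.241333… → ⌈·⌉ = 216
j=8: r + 7k = 249.630222… → ⌈·⌉ = 250
j=9: r + 8k = 284.019111… → ⌈·⌉ = 285
j=10: r + 9k = 318.408 → ⌈·⌉ = 319
j=11: r + 10k = 352.796888… → ⌈·⌉ = 353
j=12: r + 11k = 387.185777… → ⌈·⌉ = 388
j=13: r + 12k = 421.574666… → ⌈·⌉ = 422
j=14: r + 13k = 455.963555… → ⌈·⌉ = 456
j=15: r + 14k = 490.352444… → ⌈·⌉ = 491
j=16: r + 15k = 524.741333… → ⌈·⌉ = 525
j=17: r + 16k = 559.130222… → ⌈·⌉ = 560
j=18: r + 17k = 593.519111… → ⌈·⌉ = 594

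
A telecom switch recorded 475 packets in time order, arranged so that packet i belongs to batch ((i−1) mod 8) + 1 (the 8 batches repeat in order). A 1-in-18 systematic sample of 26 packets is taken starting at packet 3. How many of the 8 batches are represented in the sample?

4

Consecutive selections differ by k = 18, so their batch numbers differ by 18 mod 8 = 2.
gcd(18, 8) = 2, so the sample visits 8/2 = 4 distinct residues mod 8.
Start 3 is batch 3; the batches hit are 1, 3, 5, 7.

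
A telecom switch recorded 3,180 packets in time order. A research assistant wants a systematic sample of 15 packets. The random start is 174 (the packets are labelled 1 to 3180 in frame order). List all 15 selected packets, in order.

k = N/n = 3180/15 = 212
packet 1: 174
packet 2: 174 + 212 = 386
packet 3: 386 + 212 = 598
packet 4: 598 + 212 = 810
packet 5: 810 + 212 = 1022
packet 6: 1022 + 212 = 1234
packet 7: 1234 + 212 = 1446
packet 8: 1446 + 212 = 1658
packet 9: 1658 + 212 = 1870
packet 10: 1870 + 212 = 2082
packet 11: 2082 + 212 = 2294
packet 12: 2294 + 212 = 2506
packet 13: 2506 + 212 = 2718
packet 14: 2718 + 212 = 2930
packet 15: 2930 + 212 = 3142

174, 386, 598, 810, 1022, 1234, 1446, 1658, 1870, 2082, 2294, 2506, 2718, 2930, 3142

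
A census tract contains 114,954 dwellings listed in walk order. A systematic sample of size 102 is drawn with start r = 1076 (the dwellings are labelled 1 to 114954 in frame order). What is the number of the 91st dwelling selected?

k = 114954/102 = 1127
91st selection = r + (91−1)·k = 1076 + 90×1127 = 1076 + 101430 = 102506

102506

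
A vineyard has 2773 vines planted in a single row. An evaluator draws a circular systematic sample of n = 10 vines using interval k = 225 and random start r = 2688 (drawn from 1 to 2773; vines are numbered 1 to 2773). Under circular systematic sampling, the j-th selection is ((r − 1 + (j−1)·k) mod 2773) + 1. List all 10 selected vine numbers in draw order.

2688, 140, 365, 590, 815, 1040, 1265, 1490, 1715, 1940

Selection 1: 2688
Selection 2: 2688 + 225 = 2913 → 2913 − 2773 = 140
Selection 3: 140 + 225 = 365
Selection 4: 365 + 225 = 590
Selection 5: 590 + 225 = 815
Selection 6: 815 + 225 = 1040
Selection 7: 1040 + 225 = 1265
Selection 8: 1265 + 225 = 1490
Selection 9: 1490 + 225 = 1715
Selection 10: 1715 + 225 = 1940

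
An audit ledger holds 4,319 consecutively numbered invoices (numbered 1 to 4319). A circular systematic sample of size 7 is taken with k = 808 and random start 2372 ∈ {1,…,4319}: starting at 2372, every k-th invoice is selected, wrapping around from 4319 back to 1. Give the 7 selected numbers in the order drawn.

Selection 1: 2372
Selection 2: 2372 + 808 = 3180
Selection 3: 3180 + 808 = 3988
Selection 4: 3988 + 808 = 4796 → 4796 − 4319 = 477
Selection 5: 477 + 808 = 1285
Selection 6: 1285 + 808 = 2093
Selection 7: 2093 + 808 = 2901

2372, 3180, 3988, 477, 1285, 2093, 2901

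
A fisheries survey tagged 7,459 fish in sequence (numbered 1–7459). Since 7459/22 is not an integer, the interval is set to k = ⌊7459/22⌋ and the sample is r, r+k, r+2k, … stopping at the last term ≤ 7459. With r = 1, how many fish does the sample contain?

k = ⌊7459/22⌋ = 339
Achieved size = ⌊(7459 − 1)/339⌋ + 1 = ⌊7458/339⌋ + 1 = 22 + 1 = 23
(last selection: 1 + 22×339 = 7459 ≤ 7459; next would be 7798 > 7459)

23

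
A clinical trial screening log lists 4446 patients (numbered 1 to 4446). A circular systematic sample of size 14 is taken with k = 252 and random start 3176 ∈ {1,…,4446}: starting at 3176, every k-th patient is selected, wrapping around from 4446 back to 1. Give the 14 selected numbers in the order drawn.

3176, 3428, 3680, 3932, 4184, 4436, 242, 494, 746, 998, 1250, 1502, 1754, 2006

Selection 1: 3176
Selection 2: 3176 + 252 = 3428
Selection 3: 3428 + 252 = 3680
Selection 4: 3680 + 252 = 3932
Selection 5: 3932 + 252 = 4184
Selection 6: 4184 + 252 = 4436
Selection 7: 4436 + 252 = 4688 → 4688 − 4446 = 242
Selection 8: 242 + 252 = 494
Selection 9: 494 + 252 = 746
Selection 10: 746 + 252 = 998
Selection 11: 998 + 252 = 1250
Selection 12: 1250 + 252 = 1502
Selection 13: 1502 + 252 = 1754
Selection 14: 1754 + 252 = 2006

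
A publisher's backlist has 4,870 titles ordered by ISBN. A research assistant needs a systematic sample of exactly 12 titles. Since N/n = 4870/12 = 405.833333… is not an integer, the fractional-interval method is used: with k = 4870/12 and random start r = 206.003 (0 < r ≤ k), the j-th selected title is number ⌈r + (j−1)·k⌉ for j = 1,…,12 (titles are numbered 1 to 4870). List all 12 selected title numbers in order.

207, 612, 1018, 1424, 1830, 2236, 2642, 3047, 3453, 3859, 4265, 4671

j=1: r + 0k = 206.003 → ⌈·⌉ = 207
j=2: r + 1k = 611.836333… → ⌈·⌉ = 612
j=3: r + 2k = 1017.669666… → ⌈·⌉ = 1018
j=4: r + 3k = 1423.503 → ⌈·⌉ = 1424
j=5: r + 4k = 1829.336333… → ⌈·⌉ = 1830
j=6: r + 5k = 2235.169666… → ⌈·⌉ = 2236
j=7: r + 6k = 2641.003 → ⌈·⌉ = 2642
j=8: r + 7k = 3046.836333… → ⌈·⌉ = 3047
j=9: r + 8k = 3452.669666… → ⌈·⌉ = 3453
j=10: r + 9k = 3858.503 → ⌈·⌉ = 3859
j=11: r + 10k = 4264.336333… → ⌈·⌉ = 4265
j=12: r + 11k = 4670.169666… → ⌈·⌉ = 4671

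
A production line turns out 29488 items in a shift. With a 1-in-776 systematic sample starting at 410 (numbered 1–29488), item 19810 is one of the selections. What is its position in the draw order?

k = 776
position = (19810 − 410)/776 + 1 = 19400/776 + 1 = 25 + 1 = 26

26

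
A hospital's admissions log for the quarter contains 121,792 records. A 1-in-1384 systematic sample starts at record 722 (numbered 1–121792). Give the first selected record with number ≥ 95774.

96218

k = 1384
Steps past start: ⌈(95774 − 722)/1384⌉ = ⌈95052/1384⌉ = 69
Selected record: 722 + 69×1384 = 96218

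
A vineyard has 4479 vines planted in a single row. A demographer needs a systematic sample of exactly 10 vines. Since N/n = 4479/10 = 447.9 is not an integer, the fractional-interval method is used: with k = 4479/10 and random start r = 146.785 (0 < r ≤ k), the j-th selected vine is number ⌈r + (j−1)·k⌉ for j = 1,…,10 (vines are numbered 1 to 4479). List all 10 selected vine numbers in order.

147, 595, 1043, 1491, 1939, 2387, 2835, 3283, 3730, 4178

j=1: r + 0k = 146.785 → ⌈·⌉ = 147
j=2: r + 1k = 594.685 → ⌈·⌉ = 595
j=3: r + 2k = 1042.585 → ⌈·⌉ = 1043
j=4: r + 3k = 1490.485 → ⌈·⌉ = 1491
j=5: r + 4k = 1938.385 → ⌈·⌉ = 1939
j=6: r + 5k = 2386.285 → ⌈·⌉ = 2387
j=7: r + 6k = 2834.185 → ⌈·⌉ = 2835
j=8: r + 7k = 3282.085 → ⌈·⌉ = 3283
j=9: r + 8k = 3729.985 → ⌈·⌉ = 3730
j=10: r + 9k = 4177.885 → ⌈·⌉ = 4178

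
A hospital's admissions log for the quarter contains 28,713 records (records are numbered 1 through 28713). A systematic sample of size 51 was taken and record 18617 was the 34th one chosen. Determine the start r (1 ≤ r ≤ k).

38

k = 28713/51 = 563
r = 18617 − (34−1)×563 = 18617 − 18579 = 38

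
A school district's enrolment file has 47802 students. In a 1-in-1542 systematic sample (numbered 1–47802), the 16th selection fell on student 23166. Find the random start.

k = 1542
r = 23166 − (16−1)×1542 = 23166 − 23130 = 36

36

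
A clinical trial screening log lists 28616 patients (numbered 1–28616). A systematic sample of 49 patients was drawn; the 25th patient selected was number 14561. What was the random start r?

k = 28616/49 = 584
r = 14561 − (25−1)×584 = 14561 − 14016 = 545

545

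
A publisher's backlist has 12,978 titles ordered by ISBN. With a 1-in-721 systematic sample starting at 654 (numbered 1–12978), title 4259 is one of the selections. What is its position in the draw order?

6

k = 721
position = (4259 − 654)/721 + 1 = 3605/721 + 1 = 5 + 1 = 6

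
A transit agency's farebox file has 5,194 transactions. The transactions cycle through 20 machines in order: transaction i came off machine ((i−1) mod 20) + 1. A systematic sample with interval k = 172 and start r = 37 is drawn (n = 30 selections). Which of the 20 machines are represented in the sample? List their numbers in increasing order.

Consecutive selections differ by k = 172, so their machine numbers differ by 172 mod 20 = 12.
gcd(172, 20) = 4, so the sample visits 20/4 = 5 distinct residues mod 20.
Start 37 is machine 17; the machines hit are 1, 5, 9, 13, 17.

1, 5, 9, 13, 17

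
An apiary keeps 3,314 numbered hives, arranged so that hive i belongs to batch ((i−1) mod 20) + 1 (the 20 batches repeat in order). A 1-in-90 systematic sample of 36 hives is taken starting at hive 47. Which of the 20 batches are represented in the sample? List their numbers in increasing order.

Consecutive selections differ by k = 90, so their batch numbers differ by 90 mod 20 = 10.
gcd(90, 20) = 10, so the sample visits 20/10 = 2 distinct residues mod 20.
Start 47 is batch 7; the batches hit are 7, 17.

7, 17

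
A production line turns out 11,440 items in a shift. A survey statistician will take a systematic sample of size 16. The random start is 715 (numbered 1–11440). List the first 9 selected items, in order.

k = N/n = 11440/16 = 715
item 1: 715
item 2: 715 + 715 = 1430
item 3: 1430 + 715 = 2145
item 4: 2145 + 715 = 2860
item 5: 2860 + 715 = 3575
item 6: 3575 + 715 = 4290
item 7: 4290 + 715 = 5005
item 8: 5005 + 715 = 5720
item 9: 5720 + 715 = 6435

715, 1430, 2145, 2860, 3575, 4290, 5005, 5720, 6435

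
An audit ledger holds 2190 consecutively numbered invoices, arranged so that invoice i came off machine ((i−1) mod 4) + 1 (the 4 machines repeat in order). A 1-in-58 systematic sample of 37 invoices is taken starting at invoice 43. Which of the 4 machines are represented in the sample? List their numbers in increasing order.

1, 3

Consecutive selections differ by k = 58, so their machine numbers differ by 58 mod 4 = 2.
gcd(58, 4) = 2, so the sample visits 4/2 = 2 distinct residues mod 4.
Start 43 is machine 3; the machines hit are 1, 3.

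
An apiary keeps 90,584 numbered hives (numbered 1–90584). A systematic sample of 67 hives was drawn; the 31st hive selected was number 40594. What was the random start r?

34

k = 90584/67 = 1352
r = 40594 − (31−1)×1352 = 40594 − 40560 = 34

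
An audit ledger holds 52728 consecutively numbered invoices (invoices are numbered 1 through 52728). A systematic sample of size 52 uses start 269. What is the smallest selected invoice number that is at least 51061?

k = 52728/52 = 1014
Steps past start: ⌈(51061 − 269)/1014⌉ = ⌈50792/1014⌉ = 51
Selected invoice: 269 + 51×1014 = 51983

51983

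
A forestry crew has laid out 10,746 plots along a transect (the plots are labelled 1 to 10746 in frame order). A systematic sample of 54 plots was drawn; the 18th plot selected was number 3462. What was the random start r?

79

k = 10746/54 = 199
r = 3462 − (18−1)×199 = 3462 − 3383 = 79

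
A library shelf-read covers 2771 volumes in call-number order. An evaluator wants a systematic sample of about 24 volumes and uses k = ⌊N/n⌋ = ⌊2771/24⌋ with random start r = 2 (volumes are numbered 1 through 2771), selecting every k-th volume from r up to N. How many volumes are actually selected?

k = ⌊2771/24⌋ = 115
Achieved size = ⌊(2771 − 2)/115⌋ + 1 = ⌊2769/115⌋ + 1 = 24 + 1 = 25
(last selection: 2 + 24×115 = 2762 ≤ 2771; next would be 2877 > 2771)

25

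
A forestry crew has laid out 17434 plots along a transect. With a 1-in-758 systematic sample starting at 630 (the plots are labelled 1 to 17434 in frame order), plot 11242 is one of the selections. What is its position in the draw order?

15

k = 758
position = (11242 − 630)/758 + 1 = 10612/758 + 1 = 14 + 1 = 15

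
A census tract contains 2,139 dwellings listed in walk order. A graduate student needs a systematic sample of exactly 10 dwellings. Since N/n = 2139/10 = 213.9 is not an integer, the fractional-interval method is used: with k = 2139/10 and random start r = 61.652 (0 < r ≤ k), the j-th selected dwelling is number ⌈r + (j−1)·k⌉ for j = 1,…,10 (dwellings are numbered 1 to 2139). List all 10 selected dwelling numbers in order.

j=1: r + 0k = 61.652 → ⌈·⌉ = 62
j=2: r + 1k = 275.552 → ⌈·⌉ = 276
j=3: r + 2k = 489.452 → ⌈·⌉ = 490
j=4: r + 3k = 703.352 → ⌈·⌉ = 704
j=5: r + 4k = 917.252 → ⌈·⌉ = 918
j=6: r + 5k = 1131.152 → ⌈·⌉ = 1132
j=7: r + 6k = 1345.052 → ⌈·⌉ = 1346
j=8: r + 7k = 1558.952 → ⌈·⌉ = 1559
j=9: r + 8k = 1772.852 → ⌈·⌉ = 1773
j=10: r + 9k = 1986.752 → ⌈·⌉ = 1987

62, 276, 490, 704, 918, 1132, 1346, 1559, 1773, 1987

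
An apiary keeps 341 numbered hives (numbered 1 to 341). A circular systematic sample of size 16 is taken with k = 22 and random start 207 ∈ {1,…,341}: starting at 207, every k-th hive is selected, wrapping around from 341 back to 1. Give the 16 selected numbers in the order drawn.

207, 229, 251, 273, 295, 317, 339, 20, 42, 64, 86, 108, 130, 152, 174, 196

Selection 1: 207
Selection 2: 207 + 22 = 229
Selection 3: 229 + 22 = 251
Selection 4: 251 + 22 = 273
Selection 5: 273 + 22 = 295
Selection 6: 295 + 22 = 317
Selection 7: 317 + 22 = 339
Selection 8: 339 + 22 = 361 → 361 − 341 = 20
Selection 9: 20 + 22 = 42
Selection 10: 42 + 22 = 64
Selection 11: 64 + 22 = 86
Selection 12: 86 + 22 = 108
Selection 13: 108 + 22 = 130
Selection 14: 130 + 22 = 152
Selection 15: 152 + 22 = 174
Selection 16: 174 + 22 = 196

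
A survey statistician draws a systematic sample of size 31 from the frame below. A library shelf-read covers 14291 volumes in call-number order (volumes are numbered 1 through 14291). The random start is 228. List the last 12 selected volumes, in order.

k = N/n = 14291/31 = 461
20th selection = 228 + 19×461 = 8987
21st: 8987 + 461 = 9448
22nd: 9448 + 461 = 9909
23rd: 9909 + 461 = 10370
24th: 10370 + 461 = 10831
25th: 10831 + 461 = 11292
26th: 11292 + 461 = 11753
27th: 11753 + 461 = 12214
28th: 12214 + 461 = 12675
29th: 12675 + 461 = 13136
30th: 13136 + 461 = 13597
31st: 13597 + 461 = 14058

8987, 9448, 9909, 10370, 10831, 11292, 11753, 12214, 12675, 13136, 13597, 14058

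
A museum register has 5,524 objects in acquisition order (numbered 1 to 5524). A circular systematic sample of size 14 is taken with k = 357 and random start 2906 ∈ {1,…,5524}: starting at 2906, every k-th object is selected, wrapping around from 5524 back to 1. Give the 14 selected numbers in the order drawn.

Selection 1: 2906
Selection 2: 2906 + 357 = 3263
Selection 3: 3263 + 357 = 3620
Selection 4: 3620 + 357 = 3977
Selection 5: 3977 + 357 = 4334
Selection 6: 4334 + 357 = 4691
Selection 7: 4691 + 357 = 5048
Selection 8: 5048 + 357 = 5405
Selection 9: 5405 + 357 = 5762 → 5762 − 5524 = 238
Selection 10: 238 + 357 = 595
Selection 11: 595 + 357 = 952
Selection 12: 952 + 357 = 1309
Selection 13: 1309 + 357 = 1666
Selection 14: 1666 + 357 = 2023

2906, 3263, 3620, 3977, 4334, 4691, 5048, 5405, 238, 595, 952, 1309, 1666, 2023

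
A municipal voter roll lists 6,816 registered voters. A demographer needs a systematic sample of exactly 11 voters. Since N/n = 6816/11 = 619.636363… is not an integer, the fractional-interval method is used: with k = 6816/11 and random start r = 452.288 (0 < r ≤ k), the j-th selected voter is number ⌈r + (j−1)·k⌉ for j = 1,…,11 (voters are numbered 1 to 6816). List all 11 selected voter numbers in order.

j=1: r + 0k = 452.288 → ⌈·⌉ = 453
j=2: r + 1k = 1071.924363… → ⌈·⌉ = 1072
j=3: r + 2k = 1691.560727… → ⌈·⌉ = 1692
j=4: r + 3k = 2311.197090… → ⌈·⌉ = 2312
j=5: r + 4k = 2930.833454… → ⌈·⌉ = 2931
j=6: r + 5k = 3550.469818… → ⌈·⌉ = 3551
j=7: r + 6k = 4170.106181… → ⌈·⌉ = 4171
j=8: r + 7k = 4789.742545… → ⌈·⌉ = 4790
j=9: r + 8k = 5409.378909… → ⌈·⌉ = 5410
j=10: r + 9k = 6029.015272… → ⌈·⌉ = 6030
j=11: r + 10k = 6648.651636… → ⌈·⌉ = 6649

453, 1072, 1692, 2312, 2931, 3551, 4171, 4790, 5410, 6030, 6649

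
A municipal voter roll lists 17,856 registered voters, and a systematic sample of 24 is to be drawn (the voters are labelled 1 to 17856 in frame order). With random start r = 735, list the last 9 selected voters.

11895, 12639, 13383, 14127, 14871, 15615, 16359, 17103, 17847

k = N/n = 17856/24 = 744
16th selection = 735 + 15×744 = 11895
17th: 11895 + 744 = 12639
18th: 12639 + 744 = 13383
19th: 13383 + 744 = 14127
20th: 14127 + 744 = 14871
21st: 14871 + 744 = 15615
22nd: 15615 + 744 = 16359
23rd: 16359 + 744 = 17103
24th: 17103 + 744 = 17847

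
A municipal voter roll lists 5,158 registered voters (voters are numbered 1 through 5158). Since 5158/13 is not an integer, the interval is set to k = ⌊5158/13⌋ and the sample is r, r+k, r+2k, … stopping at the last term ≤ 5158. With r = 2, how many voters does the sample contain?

14

k = ⌊5158/13⌋ = 396
Achieved size = ⌊(5158 − 2)/396⌋ + 1 = ⌊5156/396⌋ + 1 = 13 + 1 = 14
(last selection: 2 + 13×396 = 5150 ≤ 5158; next would be 5546 > 5158)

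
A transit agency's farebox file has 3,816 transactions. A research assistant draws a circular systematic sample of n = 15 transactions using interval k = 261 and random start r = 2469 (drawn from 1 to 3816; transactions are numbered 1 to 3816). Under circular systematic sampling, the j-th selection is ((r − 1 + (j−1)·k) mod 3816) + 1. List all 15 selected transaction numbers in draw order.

Selection 1: 2469
Selection 2: 2469 + 261 = 2730
Selection 3: 2730 + 261 = 2991
Selection 4: 2991 + 261 = 3252
Selection 5: 3252 + 261 = 3513
Selection 6: 3513 + 261 = 3774
Selection 7: 3774 + 261 = 4035 → 4035 − 3816 = 219
Selection 8: 219 + 261 = 480
Selection 9: 480 + 261 = 741
Selection 10: 741 + 261 = 1002
Selection 11: 1002 + 261 = 1263
Selection 12: 1263 + 261 = 1524
Selection 13: 1524 + 261 = 1785
Selection 14: 1785 + 261 = 2046
Selection 15: 2046 + 261 = 2307

2469, 2730, 2991, 3252, 3513, 3774, 219, 480, 741, 1002, 1263, 1524, 1785, 2046, 2307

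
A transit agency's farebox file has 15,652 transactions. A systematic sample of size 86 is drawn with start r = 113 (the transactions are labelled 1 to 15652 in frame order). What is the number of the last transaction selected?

15583

k = 15652/86 = 182
86th selection = r + (86−1)·k = 113 + 85×182 = 113 + 15470 = 15583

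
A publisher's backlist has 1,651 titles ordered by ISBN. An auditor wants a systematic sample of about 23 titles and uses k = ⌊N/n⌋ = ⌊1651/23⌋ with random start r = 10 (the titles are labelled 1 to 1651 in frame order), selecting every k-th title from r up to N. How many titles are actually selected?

k = ⌊1651/23⌋ = 71
Achieved size = ⌊(1651 − 10)/71⌋ + 1 = ⌊1641/71⌋ + 1 = 23 + 1 = 24
(last selection: 10 + 23×71 = 1643 ≤ 1651; next would be 1714 > 1651)

24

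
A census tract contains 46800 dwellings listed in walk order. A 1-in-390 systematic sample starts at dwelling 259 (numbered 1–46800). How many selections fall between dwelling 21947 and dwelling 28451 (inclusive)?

17

k = 390
First selection ≥ 21947: 259 + ⌈(21947−259)/390⌉·390 = 259 + 56×390 = 22099
Last selection ≤ 28451: 259 + ⌊(28451−259)/390⌋·390 = 259 + 72×390 = 28339
Count = 72 − 56 + 1 = 17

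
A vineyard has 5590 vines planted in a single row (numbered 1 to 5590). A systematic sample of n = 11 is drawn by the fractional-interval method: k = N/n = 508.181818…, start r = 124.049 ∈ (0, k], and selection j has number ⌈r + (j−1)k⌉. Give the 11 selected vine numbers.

j=1: r + 0k = 124.049 → ⌈·⌉ = 125
j=2: r + 1k = 632.230818… → ⌈·⌉ = 633
j=3: r + 2k = 1140.412636… → ⌈·⌉ = 1141
j=4: r + 3k = 1648.594454… → ⌈·⌉ = 1649
j=5: r + 4k = 2156.776272… → ⌈·⌉ = 2157
j=6: r + 5k = 2664.958090… → ⌈·⌉ = 2665
j=7: r + 6k = 3173.139909… → ⌈·⌉ = 3174
j=8: r + 7k = 3681.321727… → ⌈·⌉ = 3682
j=9: r + 8k = 4189.503545… → ⌈·⌉ = 4190
j=10: r + 9k = 4697.685363… → ⌈·⌉ = 4698
j=11: r + 10k = 5205.867181… → ⌈·⌉ = 5206

125, 633, 1141, 1649, 2157, 2665, 3174, 3682, 4190, 4698, 5206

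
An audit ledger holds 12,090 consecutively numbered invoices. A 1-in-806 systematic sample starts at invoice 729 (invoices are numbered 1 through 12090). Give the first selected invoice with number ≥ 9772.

k = 806
Steps past start: ⌈(9772 − 729)/806⌉ = ⌈9043/806⌉ = 12
Selected invoice: 729 + 12×806 = 10401

10401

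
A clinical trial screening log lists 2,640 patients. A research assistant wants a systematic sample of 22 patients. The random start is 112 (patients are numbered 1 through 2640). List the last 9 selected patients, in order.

k = N/n = 2640/22 = 120
14th selection = 112 + 13×120 = 1672
15th: 1672 + 120 = 1792
16th: 1792 + 120 = 1912
17th: 1912 + 120 = 2032
18th: 2032 + 120 = 2152
19th: 2152 + 120 = 2272
20th: 2272 + 120 = 2392
21st: 2392 + 120 = 2512
22nd: 2512 + 120 = 2632

1672, 1792, 1912, 2032, 2152, 2272, 2392, 2512, 2632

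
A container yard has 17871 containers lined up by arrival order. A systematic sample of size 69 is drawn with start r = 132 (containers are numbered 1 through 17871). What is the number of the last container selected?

k = 17871/69 = 259
69th selection = r + (69−1)·k = 132 + 68×259 = 132 + 17612 = 17744

17744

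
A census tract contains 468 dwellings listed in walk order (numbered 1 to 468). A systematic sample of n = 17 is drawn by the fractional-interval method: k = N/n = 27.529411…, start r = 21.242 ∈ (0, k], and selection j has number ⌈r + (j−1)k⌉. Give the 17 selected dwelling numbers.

j=1: r + 0k = 21.242 → ⌈·⌉ = 22
j=2: r + 1k = 48.771411… → ⌈·⌉ = 49
j=3: r + 2k = 76.300823… → ⌈·⌉ = 77
j=4: r + 3k = 103.830235… → ⌈·⌉ = 104
j=5: r + 4k = 131.359647… → ⌈·⌉ = 132
j=6: r + 5k = 158.889058… → ⌈·⌉ = 159
j=7: r + 6k = 186.418470… → ⌈·⌉ = 187
j=8: r + 7k = 213.947882… → ⌈·⌉ = 214
j=9: r + 8k = 241.477294… → ⌈·⌉ = 242
j=10: r + 9k = 269.006705… → ⌈·⌉ = 270
j=11: r + 10k = 296.536117… → ⌈·⌉ = 297
j=12: r + 11k = 324.065529… → ⌈·⌉ = 325
j=13: r + 12k = 351.594941… → ⌈·⌉ = 352
j=14: r + 13k = 379.124352… → ⌈·⌉ = 380
j=15: r + 14k = 406.653764… → ⌈·⌉ = 407
j=16: r + 15k = 434.183176… → ⌈·⌉ = 435
j=17: r + 16k = 461.712588… → ⌈·⌉ = 462

22, 49, 77, 104, 132, 159, 187, 214, 242, 270, 297, 325, 352, 380, 407, 435, 462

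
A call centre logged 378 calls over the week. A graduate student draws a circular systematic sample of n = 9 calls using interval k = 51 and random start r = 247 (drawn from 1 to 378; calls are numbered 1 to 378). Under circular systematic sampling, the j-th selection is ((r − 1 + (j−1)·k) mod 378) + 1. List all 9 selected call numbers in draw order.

Selection 1: 247
Selection 2: 247 + 51 = 298
Selection 3: 298 + 51 = 349
Selection 4: 349 + 51 = 400 → 400 − 378 = 22
Selection 5: 22 + 51 = 73
Selection 6: 73 + 51 = 124
Selection 7: 124 + 51 = 175
Selection 8: 175 + 51 = 226
Selection 9: 226 + 51 = 277

247, 298, 349, 22, 73, 124, 175, 226, 277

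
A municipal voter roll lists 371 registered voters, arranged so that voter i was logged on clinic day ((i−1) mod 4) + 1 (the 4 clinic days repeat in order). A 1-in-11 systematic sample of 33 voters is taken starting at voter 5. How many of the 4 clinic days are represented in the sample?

Consecutive selections differ by k = 11, so their clinic day numbers differ by 11 mod 4 = 3.
gcd(11, 4) = 1, so the sample visits 4/1 = 4 distinct residues mod 4.
Start 5 is clinic day 1; the clinic days hit are 1, 2, 3, 4.

4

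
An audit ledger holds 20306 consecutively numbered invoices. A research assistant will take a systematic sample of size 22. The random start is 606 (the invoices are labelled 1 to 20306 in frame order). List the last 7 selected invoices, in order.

14451, 15374, 16297, 17220, 18143, 19066, 19989

k = N/n = 20306/22 = 923
16th selection = 606 + 15×923 = 14451
17th: 14451 + 923 = 15374
18th: 15374 + 923 = 16297
19th: 16297 + 923 = 17220
20th: 17220 + 923 = 18143
21st: 18143 + 923 = 19066
22nd: 19066 + 923 = 19989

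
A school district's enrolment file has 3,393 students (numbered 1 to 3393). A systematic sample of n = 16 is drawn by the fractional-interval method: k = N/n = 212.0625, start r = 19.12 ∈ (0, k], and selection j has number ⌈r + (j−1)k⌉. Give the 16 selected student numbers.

j=1: r + 0k = 19.12 → ⌈·⌉ = 20
j=2: r + 1k = 231.1825 → ⌈·⌉ = 232
j=3: r + 2k = 443.245 → ⌈·⌉ = 444
j=4: r + 3k = 655.3075 → ⌈·⌉ = 656
j=5: r + 4k = 867.37 → ⌈·⌉ = 868
j=6: r + 5k = 1079.4325 → ⌈·⌉ = 1080
j=7: r + 6k = 1291.495 → ⌈·⌉ = 1292
j=8: r + 7k = 1503.5575 → ⌈·⌉ = 1504
j=9: r + 8k = 1715.62 → ⌈·⌉ = 1716
j=10: r + 9k = 1927.6825 → ⌈·⌉ = 1928
j=11: r + 10k = 2139.745 → ⌈·⌉ = 2140
j=12: r + 11k = 2351.8075 → ⌈·⌉ = 2352
j=13: r + 12k = 2563.87 → ⌈·⌉ = 2564
j=14: r + 13k = 2775.9325 → ⌈·⌉ = 2776
j=15: r + 14k = 2987.995 → ⌈·⌉ = 2988
j=16: r + 15k = 3200.0575 → ⌈·⌉ = 3201

20, 232, 444, 656, 868, 1080, 1292, 1504, 1716, 1928, 2140, 2352, 2564, 2776, 2988, 3201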